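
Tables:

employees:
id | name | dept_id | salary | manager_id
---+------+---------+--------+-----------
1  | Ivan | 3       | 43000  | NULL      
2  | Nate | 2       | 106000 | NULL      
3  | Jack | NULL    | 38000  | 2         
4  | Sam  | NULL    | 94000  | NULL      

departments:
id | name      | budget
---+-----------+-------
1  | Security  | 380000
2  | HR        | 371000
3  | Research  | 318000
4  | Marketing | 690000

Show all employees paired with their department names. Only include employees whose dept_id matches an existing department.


INNER JOIN keeps only employees rows whose dept_id matches an id in departments. Walk through each employee:
  - employee 1 (Ivan): dept_id=3 -> matches Research
  - employee 2 (Nate): dept_id=2 -> matches HR
  - employee 3 (Jack): dept_id=NULL, no match -> dropped
  - employee 4 (Sam): dept_id=NULL, no match -> dropped
So 2 of 4 rows are dropped.

SQL:
SELECT a.name, b.name AS department
FROM employees a
INNER JOIN departments b ON a.dept_id = b.id

Result:
name | department
-----+-----------
Ivan | Research  
Nate | HR        


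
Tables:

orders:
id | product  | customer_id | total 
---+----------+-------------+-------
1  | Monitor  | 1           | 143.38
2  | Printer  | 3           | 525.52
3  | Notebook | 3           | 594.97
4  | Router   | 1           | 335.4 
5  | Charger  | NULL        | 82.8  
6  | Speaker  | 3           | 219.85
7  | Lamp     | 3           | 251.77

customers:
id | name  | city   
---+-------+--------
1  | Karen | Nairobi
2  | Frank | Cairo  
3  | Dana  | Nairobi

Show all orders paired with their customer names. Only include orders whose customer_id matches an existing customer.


INNER JOIN keeps only orders rows whose customer_id matches an id in customers. Walk through each order:
  - order 1 (Monitor): customer_id=1 -> matches Karen
  - order 2 (Printer): customer_id=3 -> matches Dana
  - order 3 (Notebook): customer_id=3 -> matches Dana
  - order 4 (Router): customer_id=1 -> matches Karen
  - order 5 (Charger): customer_id=NULL, no match -> dropped
  - order 6 (Speaker): customer_id=3 -> matches Dana
  - order 7 (Lamp): customer_id=3 -> matches Dana
So 1 of 7 rows is dropped.

SQL:
SELECT a.product, b.name AS customer
FROM orders a
INNER JOIN customers b ON a.customer_id = b.id

Result:
product  | customer
---------+---------
Monitor  | Karen   
Printer  | Dana    
Notebook | Dana    
Router   | Karen   
Speaker  | Dana    
Lamp     | Dana    


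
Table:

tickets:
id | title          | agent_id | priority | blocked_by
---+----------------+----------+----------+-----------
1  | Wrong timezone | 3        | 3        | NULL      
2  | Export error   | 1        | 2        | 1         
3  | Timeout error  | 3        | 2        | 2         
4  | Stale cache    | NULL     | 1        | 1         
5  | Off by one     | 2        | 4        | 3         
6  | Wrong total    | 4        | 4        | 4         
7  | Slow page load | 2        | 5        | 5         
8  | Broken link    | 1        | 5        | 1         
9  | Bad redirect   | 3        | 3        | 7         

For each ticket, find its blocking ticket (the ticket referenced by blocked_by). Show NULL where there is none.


This is a self-join: tickets is joined to a second copy of itself, matching each row's blocked_by to another row's id. Use LEFT JOIN so rows with blocked_by=NULL are kept.
  - ticket 1 (Wrong timezone): blocked_by=NULL -> NULL
  - ticket 2 (Export error): blocked_by=1 -> Wrong timezone
  - ticket 3 (Timeout error): blocked_by=2 -> Export error
  - ticket 4 (Stale cache): blocked_by=1 -> Wrong timezone
  - ticket 5 (Off by one): blocked_by=3 -> Timeout error
  - ticket 6 (Wrong total): blocked_by=4 -> Stale cache
  - ticket 7 (Slow page load): blocked_by=5 -> Off by one
  - ticket 8 (Broken link): blocked_by=1 -> Wrong timezone
  - ticket 9 (Bad redirect): blocked_by=7 -> Slow page load

SQL:
SELECT a.title AS item, b.title AS blocked_by
FROM tickets a
LEFT JOIN tickets b ON a.blocked_by = b.id

Result:
item           | blocked_by    
---------------+---------------
Wrong timezone | NULL          
Export error   | Wrong timezone
Timeout error  | Export error  
Stale cache    | Wrong timezone
Off by one     | Timeout error 
Wrong total    | Stale cache   
Slow page load | Off by one    
Broken link    | Wrong timezone
Bad redirect   | Slow page load


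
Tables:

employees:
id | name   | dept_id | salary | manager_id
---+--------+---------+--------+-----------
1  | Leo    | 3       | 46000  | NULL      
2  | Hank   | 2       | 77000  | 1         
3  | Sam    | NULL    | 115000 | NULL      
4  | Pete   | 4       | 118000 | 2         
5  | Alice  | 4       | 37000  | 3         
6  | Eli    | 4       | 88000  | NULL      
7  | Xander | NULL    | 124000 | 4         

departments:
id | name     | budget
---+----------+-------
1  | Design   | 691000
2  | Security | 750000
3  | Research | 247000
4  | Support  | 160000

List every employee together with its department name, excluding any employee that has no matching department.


INNER JOIN keeps only employees rows whose dept_id matches an id in departments. Walk through each employee:
  - employee 1 (Leo): dept_id=3 -> matches Research
  - employee 2 (Hank): dept_id=2 -> matches Security
  - employee 3 (Sam): dept_id=NULL, no match -> dropped
  - employee 4 (Pete): dept_id=4 -> matches Support
  - employee 5 (Alice): dept_id=4 -> matches Support
  - employee 6 (Eli): dept_id=4 -> matches Support
  - employee 7 (Xander): dept_id=NULL, no match -> dropped
So 2 of 7 rows are dropped.

SQL:
SELECT a.name, b.name AS department
FROM employees a
INNER JOIN departments b ON a.dept_id = b.id

Result:
name  | department
------+-----------
Leo   | Research  
Hank  | Security  
Pete  | Support   
Alice | Support   
Eli   | Support   


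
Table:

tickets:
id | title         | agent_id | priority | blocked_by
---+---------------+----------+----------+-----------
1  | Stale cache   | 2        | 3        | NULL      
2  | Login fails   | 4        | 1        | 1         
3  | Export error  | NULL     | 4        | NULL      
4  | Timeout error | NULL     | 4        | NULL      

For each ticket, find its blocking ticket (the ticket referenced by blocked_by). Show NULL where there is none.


This is a self-join: tickets is joined to a second copy of itself, matching each row's blocked_by to another row's id. Use LEFT JOIN so rows with blocked_by=NULL are kept.
  - ticket 1 (Stale cache): blocked_by=NULL -> NULL
  - ticket 2 (Login fails): blocked_by=1 -> Stale cache
  - ticket 3 (Export error): blocked_by=NULL -> NULL
  - ticket 4 (Timeout error): blocked_by=NULL -> NULL

SQL:
SELECT a.title AS item, b.title AS blocked_by
FROM tickets a
LEFT JOIN tickets b ON a.blocked_by = b.id

Result:
item          | blocked_by 
--------------+------------
Stale cache   | NULL       
Login fails   | Stale cache
Export error  | NULL       
Timeout error | NULL       


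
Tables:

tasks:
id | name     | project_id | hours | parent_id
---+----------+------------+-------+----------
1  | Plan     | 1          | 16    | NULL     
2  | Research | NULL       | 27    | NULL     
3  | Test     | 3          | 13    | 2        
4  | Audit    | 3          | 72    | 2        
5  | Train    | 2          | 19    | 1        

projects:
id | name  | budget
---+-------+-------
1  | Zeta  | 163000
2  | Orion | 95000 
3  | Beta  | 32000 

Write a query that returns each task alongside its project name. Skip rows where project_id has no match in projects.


INNER JOIN keeps only tasks rows whose project_id matches an id in projects. Walk through each task:
  - task 1 (Plan): project_id=1 -> matches Zeta
  - task 2 (Research): project_id=NULL, no match -> dropped
  - task 3 (Test): project_id=3 -> matches Beta
  - task 4 (Audit): project_id=3 -> matches Beta
  - task 5 (Train): project_id=2 -> matches Orion
So 1 of 5 rows is dropped.

SQL:
SELECT a.name, b.name AS project
FROM tasks a
INNER JOIN projects b ON a.project_id = b.id

Result:
name  | project
------+--------
Plan  | Zeta   
Test  | Beta   
Audit | Beta   
Train | Orion  


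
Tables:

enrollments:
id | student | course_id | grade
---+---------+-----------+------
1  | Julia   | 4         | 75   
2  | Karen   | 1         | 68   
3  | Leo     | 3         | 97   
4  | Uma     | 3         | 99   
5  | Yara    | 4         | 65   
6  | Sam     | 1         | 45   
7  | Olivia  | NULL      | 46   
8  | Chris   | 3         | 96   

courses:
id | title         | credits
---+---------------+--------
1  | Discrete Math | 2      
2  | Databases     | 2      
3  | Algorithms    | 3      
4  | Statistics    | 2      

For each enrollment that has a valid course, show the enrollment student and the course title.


INNER JOIN keeps only enrollments rows whose course_id matches an id in courses. Walk through each enrollment:
  - enrollment 1 (Julia): course_id=4 -> matches Statistics
  - enrollment 2 (Karen): course_id=1 -> matches Discrete Math
  - enrollment 3 (Leo): course_id=3 -> matches Algorithms
  - enrollment 4 (Uma): course_id=3 -> matches Algorithms
  - enrollment 5 (Yara): course_id=4 -> matches Statistics
  - enrollment 6 (Sam): course_id=1 -> matches Discrete Math
  - enrollment 7 (Olivia): course_id=NULL, no match -> dropped
  - enrollment 8 (Chris): course_id=3 -> matches Algorithms
So 1 of 8 rows is dropped.

SQL:
SELECT a.student, b.title AS course
FROM enrollments a
INNER JOIN courses b ON a.course_id = b.id

Result:
student | course       
--------+--------------
Julia   | Statistics   
Karen   | Discrete Math
Leo     | Algorithms   
Uma     | Algorithms   
Yara    | Statistics   
Sam     | Discrete Math
Chris   | Algorithms   


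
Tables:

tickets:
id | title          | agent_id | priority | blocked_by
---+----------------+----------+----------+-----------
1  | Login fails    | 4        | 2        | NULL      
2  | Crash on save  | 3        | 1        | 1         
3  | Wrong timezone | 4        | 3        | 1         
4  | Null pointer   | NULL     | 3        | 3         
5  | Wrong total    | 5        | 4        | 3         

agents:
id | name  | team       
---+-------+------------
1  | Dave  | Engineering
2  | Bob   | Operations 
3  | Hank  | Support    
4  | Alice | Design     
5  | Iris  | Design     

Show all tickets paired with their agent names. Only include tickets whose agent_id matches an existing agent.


INNER JOIN keeps only tickets rows whose agent_id matches an id in agents. Walk through each ticket:
  - ticket 1 (Login fails): agent_id=4 -> matches Alice
  - ticket 2 (Crash on save): agent_id=3 -> matches Hank
  - ticket 3 (Wrong timezone): agent_id=4 -> matches Alice
  - ticket 4 (Null pointer): agent_id=NULL, no match -> dropped
  - ticket 5 (Wrong total): agent_id=5 -> matches Iris
So 1 of 5 rows is dropped.

SQL:
SELECT a.title, b.name AS agent
FROM tickets a
INNER JOIN agents b ON a.agent_id = b.id

Result:
title          | agent
---------------+------
Login fails    | Alice
Crash on save  | Hank 
Wrong timezone | Alice
Wrong total    | Iris 


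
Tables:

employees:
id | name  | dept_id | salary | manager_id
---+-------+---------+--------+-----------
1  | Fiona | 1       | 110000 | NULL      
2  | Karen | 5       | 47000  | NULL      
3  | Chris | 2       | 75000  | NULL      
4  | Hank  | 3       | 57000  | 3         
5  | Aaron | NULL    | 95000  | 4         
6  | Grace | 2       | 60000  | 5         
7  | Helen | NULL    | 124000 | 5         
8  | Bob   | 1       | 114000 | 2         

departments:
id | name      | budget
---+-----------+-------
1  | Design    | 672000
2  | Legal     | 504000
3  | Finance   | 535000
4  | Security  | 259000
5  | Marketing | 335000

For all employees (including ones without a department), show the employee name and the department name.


LEFT JOIN keeps every row from employees (the left table); where dept_id has no match in departments, the department columns become NULL. Walk through each employee:
  - employee 1 (Fiona): dept_id=1 -> matches Design
  - employee 2 (Karen): dept_id=5 -> matches Marketing
  - employee 3 (Chris): dept_id=2 -> matches Legal
  - employee 4 (Hank): dept_id=3 -> matches Finance
  - employee 5 (Aaron): dept_id=NULL, no match -> kept with NULL
  - employee 6 (Grace): dept_id=2 -> matches Legal
  - employee 7 (Helen): dept_id=NULL, no match -> kept with NULL
  - employee 8 (Bob): dept_id=1 -> matches Design
All 8 rows appear; 2 have NULL department.

SQL:
SELECT a.name, b.name AS department
FROM employees a
LEFT JOIN departments b ON a.dept_id = b.id

Result:
name  | department
------+-----------
Fiona | Design    
Karen | Marketing 
Chris | Legal     
Hank  | Finance   
Aaron | NULL      
Grace | Legal     
Helen | NULL      
Bob   | Design    


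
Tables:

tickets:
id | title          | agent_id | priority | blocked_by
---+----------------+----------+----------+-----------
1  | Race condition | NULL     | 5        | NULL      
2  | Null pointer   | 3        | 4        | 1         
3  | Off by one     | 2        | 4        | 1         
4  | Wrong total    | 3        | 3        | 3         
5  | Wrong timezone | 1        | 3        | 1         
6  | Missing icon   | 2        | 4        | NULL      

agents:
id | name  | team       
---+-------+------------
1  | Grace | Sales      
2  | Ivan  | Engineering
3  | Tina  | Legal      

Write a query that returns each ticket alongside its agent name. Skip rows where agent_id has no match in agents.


INNER JOIN keeps only tickets rows whose agent_id matches an id in agents. Walk through each ticket:
  - ticket 1 (Race condition): agent_id=NULL, no match -> dropped
  - ticket 2 (Null pointer): agent_id=3 -> matches Tina
  - ticket 3 (Off by one): agent_id=2 -> matches Ivan
  - ticket 4 (Wrong total): agent_id=3 -> matches Tina
  - ticket 5 (Wrong timezone): agent_id=1 -> matches Grace
  - ticket 6 (Missing icon): agent_id=2 -> matches Ivan
So 1 of 6 rows is dropped.

SQL:
SELECT a.title, b.name AS agent
FROM tickets a
INNER JOIN agents b ON a.agent_id = b.id

Result:
title          | agent
---------------+------
Null pointer   | Tina 
Off by one     | Ivan 
Wrong total    | Tina 
Wrong timezone | Grace
Missing icon   | Ivan 


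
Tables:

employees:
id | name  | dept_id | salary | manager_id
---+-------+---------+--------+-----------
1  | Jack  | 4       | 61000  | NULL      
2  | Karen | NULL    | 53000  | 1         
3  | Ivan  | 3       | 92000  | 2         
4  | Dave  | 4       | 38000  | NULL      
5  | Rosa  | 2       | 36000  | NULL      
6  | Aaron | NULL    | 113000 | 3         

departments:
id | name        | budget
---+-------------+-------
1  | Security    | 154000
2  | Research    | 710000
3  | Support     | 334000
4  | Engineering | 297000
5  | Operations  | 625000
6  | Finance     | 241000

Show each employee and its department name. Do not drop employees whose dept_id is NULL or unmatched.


LEFT JOIN keeps every row from employees (the left table); where dept_id has no match in departments, the department columns become NULL. Walk through each employee:
  - employee 1 (Jack): dept_id=4 -> matches Engineering
  - employee 2 (Karen): dept_id=NULL, no match -> kept with NULL
  - employee 3 (Ivan): dept_id=3 -> matches Support
  - employee 4 (Dave): dept_id=4 -> matches Engineering
  - employee 5 (Rosa): dept_id=2 -> matches Research
  - employee 6 (Aaron): dept_id=NULL, no match -> kept with NULL
All 6 rows appear; 2 have NULL department.

SQL:
SELECT a.name, b.name AS department
FROM employees a
LEFT JOIN departments b ON a.dept_id = b.id

Result:
name  | department 
------+------------
Jack  | Engineering
Karen | NULL       
Ivan  | Support    
Dave  | Engineering
Rosa  | Research   
Aaron | NULL       


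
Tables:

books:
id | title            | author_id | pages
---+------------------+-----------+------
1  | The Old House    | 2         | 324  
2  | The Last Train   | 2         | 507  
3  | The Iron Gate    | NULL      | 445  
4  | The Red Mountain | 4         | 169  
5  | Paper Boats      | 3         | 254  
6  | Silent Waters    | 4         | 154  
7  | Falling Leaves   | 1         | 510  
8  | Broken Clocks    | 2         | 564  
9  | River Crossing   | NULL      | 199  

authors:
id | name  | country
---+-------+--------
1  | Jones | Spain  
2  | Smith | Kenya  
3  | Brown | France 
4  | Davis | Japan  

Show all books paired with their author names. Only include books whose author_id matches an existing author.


INNER JOIN keeps only books rows whose author_id matches an id in authors. Walk through each book:
  - book 1 (The Old House): author_id=2 -> matches Smith
  - book 2 (The Last Train): author_id=2 -> matches Smith
  - book 3 (The Iron Gate): author_id=NULL, no match -> dropped
  - book 4 (The Red Mountain): author_id=4 -> matches Davis
  - book 5 (Paper Boats): author_id=3 -> matches Brown
  - book 6 (Silent Waters): author_id=4 -> matches Davis
  - book 7 (Falling Leaves): author_id=1 -> matches Jones
  - book 8 (Broken Clocks): author_id=2 -> matches Smith
  - book 9 (River Crossing): author_id=NULL, no match -> dropped
So 2 of 9 rows are dropped.

SQL:
SELECT a.title, b.name AS author
FROM books a
INNER JOIN authors b ON a.author_id = b.id

Result:
title            | author
-----------------+-------
The Old House    | Smith 
The Last Train   | Smith 
The Red Mountain | Davis 
Paper Boats      | Brown 
Silent Waters    | Davis 
Falling Leaves   | Jones 
Broken Clocks    | Smith 


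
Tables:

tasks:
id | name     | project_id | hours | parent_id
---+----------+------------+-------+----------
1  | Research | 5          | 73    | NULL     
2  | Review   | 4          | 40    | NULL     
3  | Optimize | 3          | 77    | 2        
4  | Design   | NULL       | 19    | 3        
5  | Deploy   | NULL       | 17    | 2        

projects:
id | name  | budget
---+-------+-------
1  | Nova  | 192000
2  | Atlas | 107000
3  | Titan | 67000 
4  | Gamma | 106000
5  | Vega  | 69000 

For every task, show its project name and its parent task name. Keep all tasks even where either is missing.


Two LEFT JOINs from the same base table tasks: one to projects via project_id, one to tasks itself via parent_id. Both are LEFT so every task is preserved.
Match against projects:
  - task 1 (Research): project_id=5 -> matches Vega
  - task 2 (Review): project_id=4 -> matches Gamma
  - task 3 (Optimize): project_id=3 -> matches Titan
  - task 4 (Design): project_id=NULL, no match -> kept with NULL
  - task 5 (Deploy): project_id=NULL, no match -> kept with NULL
Match against tasks (self):
  - task 1 (Research): parent_id=NULL -> NULL
  - task 2 (Review): parent_id=NULL -> NULL
  - task 3 (Optimize): parent_id=2 -> Review
  - task 4 (Design): parent_id=3 -> Optimize
  - task 5 (Deploy): parent_id=2 -> Review

SQL:
SELECT a.name, b.name AS project, c.name AS parent
FROM tasks a
LEFT JOIN projects b ON a.project_id = b.id
LEFT JOIN tasks c ON a.parent_id = c.id

Result:
name     | project | parent  
---------+---------+---------
Research | Vega    | NULL    
Review   | Gamma   | NULL    
Optimize | Titan   | Review  
Design   | NULL    | Optimize
Deploy   | NULL    | Review  


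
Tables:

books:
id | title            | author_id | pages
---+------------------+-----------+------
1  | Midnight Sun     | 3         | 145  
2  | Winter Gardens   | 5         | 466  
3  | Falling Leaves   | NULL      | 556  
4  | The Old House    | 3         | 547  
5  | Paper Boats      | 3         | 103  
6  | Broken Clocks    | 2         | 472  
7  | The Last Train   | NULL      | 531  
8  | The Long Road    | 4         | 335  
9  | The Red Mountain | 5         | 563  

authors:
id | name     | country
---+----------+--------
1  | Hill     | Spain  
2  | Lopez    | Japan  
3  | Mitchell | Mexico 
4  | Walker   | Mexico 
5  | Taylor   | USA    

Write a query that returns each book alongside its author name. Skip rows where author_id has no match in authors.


INNER JOIN keeps only books rows whose author_id matches an id in authors. Walk through each book:
  - book 1 (Midnight Sun): author_id=3 -> matches Mitchell
  - book 2 (Winter Gardens): author_id=5 -> matches Taylor
  - book 3 (Falling Leaves): author_id=NULL, no match -> dropped
  - book 4 (The Old House): author_id=3 -> matches Mitchell
  - book 5 (Paper Boats): author_id=3 -> matches Mitchell
  - book 6 (Broken Clocks): author_id=2 -> matches Lopez
  - book 7 (The Last Train): author_id=NULL, no match -> dropped
  - book 8 (The Long Road): author_id=4 -> matches Walker
  - book 9 (The Red Mountain): author_id=5 -> matches Taylor
So 2 of 9 rows are dropped.

SQL:
SELECT a.title, b.name AS author
FROM books a
INNER JOIN authors b ON a.author_id = b.id

Result:
title            | author  
-----------------+---------
Midnight Sun     | Mitchell
Winter Gardens   | Taylor  
The Old House    | Mitchell
Paper Boats      | Mitchell
Broken Clocks    | Lopez   
The Long Road    | Walker  
The Red Mountain | Taylor  


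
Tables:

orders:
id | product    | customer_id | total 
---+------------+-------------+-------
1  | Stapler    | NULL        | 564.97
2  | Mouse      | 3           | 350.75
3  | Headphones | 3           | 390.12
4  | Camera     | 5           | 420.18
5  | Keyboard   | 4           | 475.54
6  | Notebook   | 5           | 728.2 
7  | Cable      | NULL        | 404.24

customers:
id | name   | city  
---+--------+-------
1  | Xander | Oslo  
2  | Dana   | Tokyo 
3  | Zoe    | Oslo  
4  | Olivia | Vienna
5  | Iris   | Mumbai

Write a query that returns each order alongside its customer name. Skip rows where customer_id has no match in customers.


INNER JOIN keeps only orders rows whose customer_id matches an id in customers. Walk through each order:
  - order 1 (Stapler): customer_id=NULL, no match -> dropped
  - order 2 (Mouse): customer_id=3 -> matches Zoe
  - order 3 (Headphones): customer_id=3 -> matches Zoe
  - order 4 (Camera): customer_id=5 -> matches Iris
  - order 5 (Keyboard): customer_id=4 -> matches Olivia
  - order 6 (Notebook): customer_id=5 -> matches Iris
  - order 7 (Cable): customer_id=NULL, no match -> dropped
So 2 of 7 rows are dropped.

SQL:
SELECT a.product, b.name AS customer
FROM orders a
INNER JOIN customers b ON a.customer_id = b.id

Result:
product    | customer
-----------+---------
Mouse      | Zoe     
Headphones | Zoe     
Camera     | Iris    
Keyboard   | Olivia  
Notebook   | Iris    


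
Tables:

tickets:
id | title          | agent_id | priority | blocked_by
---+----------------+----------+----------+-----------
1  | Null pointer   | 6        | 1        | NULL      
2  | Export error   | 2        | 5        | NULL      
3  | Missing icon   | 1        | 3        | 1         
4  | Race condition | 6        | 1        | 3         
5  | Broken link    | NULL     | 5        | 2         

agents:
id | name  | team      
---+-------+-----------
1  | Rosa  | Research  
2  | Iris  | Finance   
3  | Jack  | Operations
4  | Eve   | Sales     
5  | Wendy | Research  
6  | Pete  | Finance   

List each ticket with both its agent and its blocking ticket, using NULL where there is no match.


Two LEFT JOINs from the same base table tickets: one to agents via agent_id, one to tickets itself via blocked_by. Both are LEFT so every ticket is preserved.
Match against agents:
  - ticket 1 (Null pointer): agent_id=6 -> matches Pete
  - ticket 2 (Export error): agent_id=2 -> matches Iris
  - ticket 3 (Missing icon): agent_id=1 -> matches Rosa
  - ticket 4 (Race condition): agent_id=6 -> matches Pete
  - ticket 5 (Broken link): agent_id=NULL, no match -> kept with NULL
Match against tickets (self):
  - ticket 1 (Null pointer): blocked_by=NULL -> NULL
  - ticket 2 (Export error): blocked_by=NULL -> NULL
  - ticket 3 (Missing icon): blocked_by=1 -> Null pointer
  - ticket 4 (Race condition): blocked_by=3 -> Missing icon
  - ticket 5 (Broken link): blocked_by=2 -> Export error

SQL:
SELECT a.title, b.name AS agent, c.title AS blocked_by
FROM tickets a
LEFT JOIN agents b ON a.agent_id = b.id
LEFT JOIN tickets c ON a.blocked_by = c.id

Result:
title          | agent | blocked_by  
---------------+-------+-------------
Null pointer   | Pete  | NULL        
Export error   | Iris  | NULL        
Missing icon   | Rosa  | Null pointer
Race condition | Pete  | Missing icon
Broken link    | NULL  | Export error


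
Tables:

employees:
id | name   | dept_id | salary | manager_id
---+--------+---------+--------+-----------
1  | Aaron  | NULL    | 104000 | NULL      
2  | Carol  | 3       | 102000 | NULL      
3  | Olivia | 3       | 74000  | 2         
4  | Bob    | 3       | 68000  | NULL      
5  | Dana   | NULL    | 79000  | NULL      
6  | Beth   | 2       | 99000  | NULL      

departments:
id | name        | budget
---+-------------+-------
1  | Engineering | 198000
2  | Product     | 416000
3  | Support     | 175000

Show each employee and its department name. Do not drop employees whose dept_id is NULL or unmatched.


LEFT JOIN keeps every row from employees (the left table); where dept_id has no match in departments, the department columns become NULL. Walk through each employee:
  - employee 1 (Aaron): dept_id=NULL, no match -> kept with NULL
  - employee 2 (Carol): dept_id=3 -> matches Support
  - employee 3 (Olivia): dept_id=3 -> matches Support
  - employee 4 (Bob): dept_id=3 -> matches Support
  - employee 5 (Dana): dept_id=NULL, no match -> kept with NULL
  - employee 6 (Beth): dept_id=2 -> matches Product
All 6 rows appear; 2 have NULL department.

SQL:
SELECT a.name, b.name AS department
FROM employees a
LEFT JOIN departments b ON a.dept_id = b.id

Result:
name   | department
-------+-----------
Aaron  | NULL      
Carol  | Support   
Olivia | Support   
Bob    | Support   
Dana   | NULL      
Beth   | Product   


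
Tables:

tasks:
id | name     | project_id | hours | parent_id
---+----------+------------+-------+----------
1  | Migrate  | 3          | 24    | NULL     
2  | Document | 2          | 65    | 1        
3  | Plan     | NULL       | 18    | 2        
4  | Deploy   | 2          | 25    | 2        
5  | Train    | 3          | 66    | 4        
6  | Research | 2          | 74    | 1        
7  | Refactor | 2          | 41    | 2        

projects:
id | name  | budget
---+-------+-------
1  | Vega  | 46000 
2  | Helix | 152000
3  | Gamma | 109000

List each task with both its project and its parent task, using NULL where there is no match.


Two LEFT JOINs from the same base table tasks: one to projects via project_id, one to tasks itself via parent_id. Both are LEFT so every task is preserved.
Match against projects:
  - task 1 (Migrate): project_id=3 -> matches Gamma
  - task 2 (Document): project_id=2 -> matches Helix
  - task 3 (Plan): project_id=NULL, no match -> kept with NULL
  - task 4 (Deploy): project_id=2 -> matches Helix
  - task 5 (Train): project_id=3 -> matches Gamma
  - task 6 (Research): project_id=2 -> matches Helix
  - task 7 (Refactor): project_id=2 -> matches Helix
Match against tasks (self):
  - task 1 (Migrate): parent_id=NULL -> NULL
  - task 2 (Document): parent_id=1 -> Migrate
  - task 3 (Plan): parent_id=2 -> Document
  - task 4 (Deploy): parent_id=2 -> Document
  - task 5 (Train): parent_id=4 -> Deploy
  - task 6 (Research): parent_id=1 -> Migrate
  - task 7 (Refactor): parent_id=2 -> Document

SQL:
SELECT a.name, b.name AS project, c.name AS parent
FROM tasks a
LEFT JOIN projects b ON a.project_id = b.id
LEFT JOIN tasks c ON a.parent_id = c.id

Result:
name     | project | parent  
---------+---------+---------
Migrate  | Gamma   | NULL    
Document | Helix   | Migrate 
Plan     | NULL    | Document
Deploy   | Helix   | Document
Train    | Gamma   | Deploy  
Research | Helix   | Migrate 
Refactor | Helix   | Document


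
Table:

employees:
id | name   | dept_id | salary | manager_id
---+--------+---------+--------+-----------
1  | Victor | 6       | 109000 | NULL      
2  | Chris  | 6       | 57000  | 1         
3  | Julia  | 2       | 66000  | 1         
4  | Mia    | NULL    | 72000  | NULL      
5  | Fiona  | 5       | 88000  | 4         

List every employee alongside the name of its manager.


This is a self-join: employees is joined to a second copy of itself, matching each row's manager_id to another row's id. Use LEFT JOIN so rows with manager_id=NULL are kept.
  - employee 1 (Victor): manager_id=NULL -> NULL
  - employee 2 (Chris): manager_id=1 -> Victor
  - employee 3 (Julia): manager_id=1 -> Victor
  - employee 4 (Mia): manager_id=NULL -> NULL
  - employee 5 (Fiona): manager_id=4 -> Mia

SQL:
SELECT a.name AS item, b.name AS manager
FROM employees a
LEFT JOIN employees b ON a.manager_id = b.id

Result:
item   | manager
-------+--------
Victor | NULL   
Chris  | Victor 
Julia  | Victor 
Mia    | NULL   
Fiona  | Mia    


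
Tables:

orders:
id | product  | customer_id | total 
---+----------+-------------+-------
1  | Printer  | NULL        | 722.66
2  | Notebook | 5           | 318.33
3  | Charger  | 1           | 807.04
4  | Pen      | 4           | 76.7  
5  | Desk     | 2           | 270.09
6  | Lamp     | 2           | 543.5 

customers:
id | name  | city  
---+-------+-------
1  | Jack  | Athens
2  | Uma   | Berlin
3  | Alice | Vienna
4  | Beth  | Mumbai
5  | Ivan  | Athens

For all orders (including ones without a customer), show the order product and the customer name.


LEFT JOIN keeps every row from orders (the left table); where customer_id has no match in customers, the customer columns become NULL. Walk through each order:
  - order 1 (Printer): customer_id=NULL, no match -> kept with NULL
  - order 2 (Notebook): customer_id=5 -> matches Ivan
  - order 3 (Charger): customer_id=1 -> matches Jack
  - order 4 (Pen): customer_id=4 -> matches Beth
  - order 5 (Desk): customer_id=2 -> matches Uma
  - order 6 (Lamp): customer_id=2 -> matches Uma
All 6 rows appear; 1 has NULL customer.

SQL:
SELECT a.product, b.name AS customer
FROM orders a
LEFT JOIN customers b ON a.customer_id = b.id

Result:
product  | customer
---------+---------
Printer  | NULL    
Notebook | Ivan    
Charger  | Jack    
Pen      | Beth    
Desk     | Uma     
Lamp     | Uma     


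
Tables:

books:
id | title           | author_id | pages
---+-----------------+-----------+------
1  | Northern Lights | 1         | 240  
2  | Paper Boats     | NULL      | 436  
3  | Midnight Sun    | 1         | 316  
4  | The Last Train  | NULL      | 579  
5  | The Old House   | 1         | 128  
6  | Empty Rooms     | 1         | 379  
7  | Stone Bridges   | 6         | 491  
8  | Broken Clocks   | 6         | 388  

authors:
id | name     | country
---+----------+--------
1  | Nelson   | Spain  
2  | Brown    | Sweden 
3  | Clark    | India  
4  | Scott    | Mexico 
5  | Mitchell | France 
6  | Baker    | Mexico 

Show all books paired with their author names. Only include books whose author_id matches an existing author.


INNER JOIN keeps only books rows whose author_id matches an id in authors. Walk through each book:
  - book 1 (Northern Lights): author_id=1 -> matches Nelson
  - book 2 (Paper Boats): author_id=NULL, no match -> dropped
  - book 3 (Midnight Sun): author_id=1 -> matches Nelson
  - book 4 (The Last Train): author_id=NULL, no match -> dropped
  - book 5 (The Old House): author_id=1 -> matches Nelson
  - book 6 (Empty Rooms): author_id=1 -> matches Nelson
  - book 7 (Stone Bridges): author_id=6 -> matches Baker
  - book 8 (Broken Clocks): author_id=6 -> matches Baker
So 2 of 8 rows are dropped.

SQL:
SELECT a.title, b.name AS author
FROM books a
INNER JOIN authors b ON a.author_id = b.id

Result:
title           | author
----------------+-------
Northern Lights | Nelson
Midnight Sun    | Nelson
The Old House   | Nelson
Empty Rooms     | Nelson
Stone Bridges   | Baker 
Broken Clocks   | Baker 


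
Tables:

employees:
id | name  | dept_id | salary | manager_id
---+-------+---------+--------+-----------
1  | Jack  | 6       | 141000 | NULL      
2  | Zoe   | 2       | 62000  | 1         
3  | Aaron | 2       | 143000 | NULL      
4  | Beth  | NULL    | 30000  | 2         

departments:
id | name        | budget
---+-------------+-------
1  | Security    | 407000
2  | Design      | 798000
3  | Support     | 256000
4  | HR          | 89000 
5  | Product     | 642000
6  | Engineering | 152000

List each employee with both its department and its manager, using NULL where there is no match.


Two LEFT JOINs from the same base table employees: one to departments via dept_id, one to employees itself via manager_id. Both are LEFT so every employee is preserved.
Match against departments:
  - employee 1 (Jack): dept_id=6 -> matches Engineering
  - employee 2 (Zoe): dept_id=2 -> matches Design
  - employee 3 (Aaron): dept_id=2 -> matches Design
  - employee 4 (Beth): dept_id=NULL, no match -> kept with NULL
Match against employees (self):
  - employee 1 (Jack): manager_id=NULL -> NULL
  - employee 2 (Zoe): manager_id=1 -> Jack
  - employee 3 (Aaron): manager_id=NULL -> NULL
  - employee 4 (Beth): manager_id=2 -> Zoe

SQL:
SELECT a.name, b.name AS department, c.name AS manager
FROM employees a
LEFT JOIN departments b ON a.dept_id = b.id
LEFT JOIN employees c ON a.manager_id = c.id

Result:
name  | department  | manager
------+-------------+--------
Jack  | Engineering | NULL   
Zoe   | Design      | Jack   
Aaron | Design      | NULL   
Beth  | NULL        | Zoe    


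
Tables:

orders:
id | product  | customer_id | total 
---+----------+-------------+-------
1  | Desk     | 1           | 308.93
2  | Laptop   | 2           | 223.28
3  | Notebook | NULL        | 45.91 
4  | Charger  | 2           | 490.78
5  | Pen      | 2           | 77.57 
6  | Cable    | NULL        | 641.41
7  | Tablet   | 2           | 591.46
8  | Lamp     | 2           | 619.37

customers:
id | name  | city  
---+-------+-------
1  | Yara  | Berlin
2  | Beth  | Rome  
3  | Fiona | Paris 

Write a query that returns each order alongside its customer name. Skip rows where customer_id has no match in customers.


INNER JOIN keeps only orders rows whose customer_id matches an id in customers. Walk through each order:
  - order 1 (Desk): customer_id=1 -> matches Yara
  - order 2 (Laptop): customer_id=2 -> matches Beth
  - order 3 (Notebook): customer_id=NULL, no match -> dropped
  - order 4 (Charger): customer_id=2 -> matches Beth
  - order 5 (Pen): customer_id=2 -> matches Beth
  - order 6 (Cable): customer_id=NULL, no match -> dropped
  - order 7 (Tablet): customer_id=2 -> matches Beth
  - order 8 (Lamp): customer_id=2 -> matches Beth
So 2 of 8 rows are dropped.

SQL:
SELECT a.product, b.name AS customer
FROM orders a
INNER JOIN customers b ON a.customer_id = b.id

Result:
product | customer
--------+---------
Desk    | Yara    
Laptop  | Beth    
Charger | Beth    
Pen     | Beth    
Tablet  | Beth    
Lamp    | Beth    


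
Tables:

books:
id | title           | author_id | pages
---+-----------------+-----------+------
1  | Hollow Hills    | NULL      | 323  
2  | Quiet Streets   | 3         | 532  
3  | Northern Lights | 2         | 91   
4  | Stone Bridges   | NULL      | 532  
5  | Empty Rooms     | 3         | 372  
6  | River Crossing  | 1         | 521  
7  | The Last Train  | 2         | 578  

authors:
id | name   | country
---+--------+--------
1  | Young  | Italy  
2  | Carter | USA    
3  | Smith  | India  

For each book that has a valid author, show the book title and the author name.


INNER JOIN keeps only books rows whose author_id matches an id in authors. Walk through each book:
  - book 1 (Hollow Hills): author_id=NULL, no match -> dropped
  - book 2 (Quiet Streets): author_id=3 -> matches Smith
  - book 3 (Northern Lights): author_id=2 -> matches Carter
  - book 4 (Stone Bridges): author_id=NULL, no match -> dropped
  - book 5 (Empty Rooms): author_id=3 -> matches Smith
  - book 6 (River Crossing): author_id=1 -> matches Young
  - book 7 (The Last Train): author_id=2 -> matches Carter
So 2 of 7 rows are dropped.

SQL:
SELECT a.title, b.name AS author
FROM books a
INNER JOIN authors b ON a.author_id = b.id

Result:
title           | author
----------------+-------
Quiet Streets   | Smith 
Northern Lights | Carter
Empty Rooms     | Smith 
River Crossing  | Young 
The Last Train  | Carter


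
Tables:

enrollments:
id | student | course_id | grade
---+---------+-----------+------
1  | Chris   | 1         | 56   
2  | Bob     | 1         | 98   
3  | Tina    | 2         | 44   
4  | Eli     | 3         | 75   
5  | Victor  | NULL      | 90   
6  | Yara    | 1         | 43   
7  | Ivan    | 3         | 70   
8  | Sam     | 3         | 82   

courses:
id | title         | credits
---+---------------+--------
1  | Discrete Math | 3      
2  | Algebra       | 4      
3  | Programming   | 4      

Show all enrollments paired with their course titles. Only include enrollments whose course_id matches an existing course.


INNER JOIN keeps only enrollments rows whose course_id matches an id in courses. Walk through each enrollment:
  - enrollment 1 (Chris): course_id=1 -> matches Discrete Math
  - enrollment 2 (Bob): course_id=1 -> matches Discrete Math
  - enrollment 3 (Tina): course_id=2 -> matches Algebra
  - enrollment 4 (Eli): course_id=3 -> matches Programming
  - enrollment 5 (Victor): course_id=NULL, no match -> dropped
  - enrollment 6 (Yara): course_id=1 -> matches Discrete Math
  - enrollment 7 (Ivan): course_id=3 -> matches Programming
  - enrollment 8 (Sam): course_id=3 -> matches Programming
So 1 of 8 rows is dropped.

SQL:
SELECT a.student, b.title AS course
FROM enrollments a
INNER JOIN courses b ON a.course_id = b.id

Result:
student | course       
--------+--------------
Chris   | Discrete Math
Bob     | Discrete Math
Tina    | Algebra      
Eli     | Programming  
Yara    | Discrete Math
Ivan    | Programming  
Sam     | Programming  


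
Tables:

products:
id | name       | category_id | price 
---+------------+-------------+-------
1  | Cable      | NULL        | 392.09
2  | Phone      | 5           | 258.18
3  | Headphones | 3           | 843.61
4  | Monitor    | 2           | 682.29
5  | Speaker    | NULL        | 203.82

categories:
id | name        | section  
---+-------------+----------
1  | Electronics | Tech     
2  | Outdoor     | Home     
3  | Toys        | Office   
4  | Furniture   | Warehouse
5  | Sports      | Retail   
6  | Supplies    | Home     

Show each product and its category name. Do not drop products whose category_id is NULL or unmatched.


LEFT JOIN keeps every row from products (the left table); where category_id has no match in categories, the category columns become NULL. Walk through each product:
  - product 1 (Cable): category_id=NULL, no match -> kept with NULL
  - product 2 (Phone): category_id=5 -> matches Sports
  - product 3 (Headphones): category_id=3 -> matches Toys
  - product 4 (Monitor): category_id=2 -> matches Outdoor
  - product 5 (Speaker): category_id=NULL, no match -> kept with NULL
All 5 rows appear; 2 have NULL category.

SQL:
SELECT a.name, b.name AS category
FROM products a
LEFT JOIN categories b ON a.category_id = b.id

Result:
name       | category
-----------+---------
Cable      | NULL    
Phone      | Sports  
Headphones | Toys    
Monitor    | Outdoor 
Speaker    | NULL    


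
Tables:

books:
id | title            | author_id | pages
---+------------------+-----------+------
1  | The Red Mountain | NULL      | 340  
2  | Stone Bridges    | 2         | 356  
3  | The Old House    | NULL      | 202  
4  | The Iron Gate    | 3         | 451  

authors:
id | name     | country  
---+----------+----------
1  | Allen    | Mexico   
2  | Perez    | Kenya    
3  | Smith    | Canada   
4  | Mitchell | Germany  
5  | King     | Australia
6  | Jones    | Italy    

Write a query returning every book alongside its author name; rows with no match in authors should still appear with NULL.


LEFT JOIN keeps every row from books (the left table); where author_id has no match in authors, the author columns become NULL. Walk through each book:
  - book 1 (The Red Mountain): author_id=NULL, no match -> kept with NULL
  - book 2 (Stone Bridges): author_id=2 -> matches Perez
  - book 3 (The Old House): author_id=NULL, no match -> kept with NULL
  - book 4 (The Iron Gate): author_id=3 -> matches Smith
All 4 rows appear; 2 have NULL author.

SQL:
SELECT a.title, b.name AS author
FROM books a
LEFT JOIN authors b ON a.author_id = b.id

Result:
title            | author
-----------------+-------
The Red Mountain | NULL  
Stone Bridges    | Perez 
The Old House    | NULL  
The Iron Gate    | Smith 
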